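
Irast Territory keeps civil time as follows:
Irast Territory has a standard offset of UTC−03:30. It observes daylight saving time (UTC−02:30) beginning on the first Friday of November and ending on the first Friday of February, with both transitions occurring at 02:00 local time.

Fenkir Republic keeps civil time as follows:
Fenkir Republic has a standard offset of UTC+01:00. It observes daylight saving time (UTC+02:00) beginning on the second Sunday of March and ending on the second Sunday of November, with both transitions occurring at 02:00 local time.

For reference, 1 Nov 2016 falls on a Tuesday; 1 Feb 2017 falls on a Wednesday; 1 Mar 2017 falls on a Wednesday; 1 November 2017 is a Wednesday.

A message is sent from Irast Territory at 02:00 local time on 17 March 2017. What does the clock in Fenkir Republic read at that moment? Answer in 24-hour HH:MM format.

07:30

1 November 2016 is a Tuesday, so the first Friday is November 4.
1 February 2017 is a Wednesday, so the first Friday is February 3.
Daylight saving runs 4 November 2016 – 3 February 2017; 17 March 2017 is outside that window, so Irast Territory is on standard time at UTC−03:30.
02:00 Irast Territory + 3h30m = 05:30 UTC.
1 March 2017 is a Wednesday, so the first Sunday is March 5 and the second is March 12.
1 November 2017 is a Wednesday, so the first Sunday is November 5 and the second is November 12.
At the standard offset (UTC+01:00), 05:30 UTC + 1h = 06:30 Fenkir Republic standard time.
The standard-time date in Fenkir Republic, 17 March 2017, falls between 12 March and 12 November, so daylight saving is in effect and Fenkir Republic is at UTC+02:00.
05:30 UTC + 2h = 07:30 Fenkir Republic.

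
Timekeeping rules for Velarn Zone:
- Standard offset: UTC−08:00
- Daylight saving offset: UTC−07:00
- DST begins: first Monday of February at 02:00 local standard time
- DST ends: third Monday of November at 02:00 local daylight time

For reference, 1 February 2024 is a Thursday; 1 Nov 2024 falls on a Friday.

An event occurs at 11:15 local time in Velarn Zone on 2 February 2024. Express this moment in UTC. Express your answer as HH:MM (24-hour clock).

19:15

1 February 2024 is a Thursday, so the first Monday is February 5.
1 November 2024 is a Friday, so the first Monday is November 4 and the third is November 18.
Daylight saving runs 5 February – 18 November; 2 February 2024 is outside that window, so Velarn Zone is on standard time at UTC−08:00.
11:15 local + 8h = 19:15 UTC.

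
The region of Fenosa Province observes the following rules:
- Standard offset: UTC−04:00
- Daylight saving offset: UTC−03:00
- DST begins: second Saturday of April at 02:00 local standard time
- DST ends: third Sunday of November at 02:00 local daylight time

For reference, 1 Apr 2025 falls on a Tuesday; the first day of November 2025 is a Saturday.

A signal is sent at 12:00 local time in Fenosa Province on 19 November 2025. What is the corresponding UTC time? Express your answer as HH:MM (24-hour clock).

1 April 2025 is a Tuesday, so the first Saturday is April 5 and the second is April 12.
1 November 2025 is a Saturday, so the first Sunday is November 2 and the third is November 16.
19 November 2025 does not fall between 12 April and 16 November, so daylight saving is not in effect and Fenosa Province is at UTC−04:00.
12:00 local + 4h = 16:00 UTC.

16:00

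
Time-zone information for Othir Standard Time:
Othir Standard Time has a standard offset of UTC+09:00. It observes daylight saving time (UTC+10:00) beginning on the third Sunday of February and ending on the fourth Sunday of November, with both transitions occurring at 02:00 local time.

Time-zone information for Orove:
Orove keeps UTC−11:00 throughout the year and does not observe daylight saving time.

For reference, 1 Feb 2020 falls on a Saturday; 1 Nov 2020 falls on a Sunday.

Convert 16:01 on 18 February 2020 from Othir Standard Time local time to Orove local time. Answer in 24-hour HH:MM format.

19:01

1 February 2020 is a Saturday, so the first Sunday is February 2 and the third is February 16.
1 November 2020 is a Sunday, so the first Sunday is November 1 and the fourth is November 22.
18 February 2020 falls between 16 February and 22 November, so daylight saving is in effect and Othir Standard Time is at UTC+10:00.
16:01 Othir Standard Time − 10h = 06:01 UTC.
Orove has no daylight saving, so its offset is UTC−11:00 year-round.
06:01 UTC − 11h = 19:01 Orove (rolling into the previous day, 17 February 2020).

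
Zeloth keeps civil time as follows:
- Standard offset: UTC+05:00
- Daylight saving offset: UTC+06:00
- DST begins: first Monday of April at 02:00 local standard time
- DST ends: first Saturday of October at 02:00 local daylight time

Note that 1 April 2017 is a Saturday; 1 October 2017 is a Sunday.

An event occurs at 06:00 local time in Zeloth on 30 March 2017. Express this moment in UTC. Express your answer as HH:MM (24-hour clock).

1 April 2017 is a Saturday, so the first Monday is April 3.
1 October 2017 is a Sunday, so the first Saturday is October 7.
30 March 2017 does not fall between 3 April and 7 October, so daylight saving is not in effect and Zeloth is at UTC+05:00.
06:00 local − 5h = 01:00 UTC.

01:00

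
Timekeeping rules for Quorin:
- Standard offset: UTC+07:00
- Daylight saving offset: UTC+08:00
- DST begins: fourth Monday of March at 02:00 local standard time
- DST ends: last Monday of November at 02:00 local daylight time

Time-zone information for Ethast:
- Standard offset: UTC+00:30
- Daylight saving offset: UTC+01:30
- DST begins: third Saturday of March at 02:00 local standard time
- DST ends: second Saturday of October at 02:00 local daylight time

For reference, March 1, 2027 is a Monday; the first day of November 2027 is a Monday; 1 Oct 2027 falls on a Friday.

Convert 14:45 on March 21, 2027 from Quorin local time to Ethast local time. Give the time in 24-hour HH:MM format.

1 March 2027 is a Monday, so the first Monday is March 1 and the fourth is March 22.
1 November 2027 is a Monday, so Mondays fall on 1, 8, 15, 22, 29; the last is November 29.
Daylight saving runs 22 March – 29 November; March 21, 2027 is outside that window, so Quorin is on standard time at UTC+07:00.
14:45 Quorin − 7h = 07:45 UTC.
1 March 2027 is a Monday, so the first Saturday is March 6 and the third is March 20.
1 October 2027 is a Friday, so the first Saturday is October 2 and the second is October 9.
At the standard offset (UTC+00:30), 07:45 UTC + 0h30m = 08:15 Ethast standard time.
The standard-time date in Ethast, March 21, 2027, falls between 20 March and 9 October, so daylight saving is in effect and Ethast is at UTC+01:30.
07:45 UTC + 1h30m = 09:15 Ethast.

09:15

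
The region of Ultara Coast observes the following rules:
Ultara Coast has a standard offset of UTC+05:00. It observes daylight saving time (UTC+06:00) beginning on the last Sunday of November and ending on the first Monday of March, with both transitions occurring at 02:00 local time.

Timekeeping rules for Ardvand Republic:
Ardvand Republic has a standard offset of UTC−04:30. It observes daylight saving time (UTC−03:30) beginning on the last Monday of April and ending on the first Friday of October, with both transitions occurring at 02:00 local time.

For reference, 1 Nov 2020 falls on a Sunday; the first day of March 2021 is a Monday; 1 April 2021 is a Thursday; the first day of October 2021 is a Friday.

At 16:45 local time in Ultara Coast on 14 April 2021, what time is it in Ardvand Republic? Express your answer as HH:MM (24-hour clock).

07:15

1 November 2020 is a Sunday, so Sundays fall on 1, 8, 15, 22, 29; the last is November 29.
1 March 2021 is a Monday, so the first Monday is March 1.
Daylight saving runs 29 November 2020 – 1 March 2021; 14 April 2021 is outside that window, so Ultara Coast is on standard time at UTC+05:00.
16:45 Ultara Coast − 5h = 11:45 UTC.
1 April 2021 is a Thursday, so Mondays fall on 5, 12, 19, 26; the last is April 26.
1 October 2021 is a Friday, so the first Friday is October 1.
At the standard offset (UTC−04:30), 11:45 UTC − 4h30m = 07:15 Ardvand Republic standard time.
Daylight saving runs 26 April – 1 October; the standard-time date in Ardvand Republic, 14 April 2021, is outside that window, so Ardvand Republic is on standard time at UTC−04:30.
11:45 UTC − 4h30m = 07:15 Ardvand Republic.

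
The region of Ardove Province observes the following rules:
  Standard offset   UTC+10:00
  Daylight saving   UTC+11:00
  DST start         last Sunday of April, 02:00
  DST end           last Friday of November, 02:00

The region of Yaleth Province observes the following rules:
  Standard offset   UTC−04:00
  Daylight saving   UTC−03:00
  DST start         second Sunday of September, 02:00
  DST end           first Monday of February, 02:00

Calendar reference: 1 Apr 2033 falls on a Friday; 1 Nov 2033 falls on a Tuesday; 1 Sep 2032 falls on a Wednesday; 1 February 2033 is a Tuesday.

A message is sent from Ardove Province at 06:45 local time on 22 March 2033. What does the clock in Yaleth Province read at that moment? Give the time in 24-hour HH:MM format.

1 April 2033 is a Friday, so Sundays fall on 3, 10, 17, 24; the last is April 24.
1 November 2033 is a Tuesday, so Fridays fall on 4, 11, 18, 25; the last is November 25.
22 March 2033 is outside the daylight-saving period (24 April – 25 November), so Ardove Province is on standard time, UTC+10:00.
06:45 Ardove Province − 10h = 20:45 UTC (rolling into the previous day, 21 March 2033).
1 September 2032 is a Wednesday, so the first Sunday is September 5 and the second is September 12.
1 February 2033 is a Tuesday, so the first Monday is February 7.
At the standard offset (UTC−04:00), 20:45 UTC − 4h = 16:45 Yaleth Province standard time.
The standard-time date in Yaleth Province, 21 March 2033, is outside the daylight-saving period (12 September 2032 – 7 February 2033), so Yaleth Province is on standard time, UTC−04:00.
20:45 UTC − 4h = 16:45 Yaleth Province.

16:45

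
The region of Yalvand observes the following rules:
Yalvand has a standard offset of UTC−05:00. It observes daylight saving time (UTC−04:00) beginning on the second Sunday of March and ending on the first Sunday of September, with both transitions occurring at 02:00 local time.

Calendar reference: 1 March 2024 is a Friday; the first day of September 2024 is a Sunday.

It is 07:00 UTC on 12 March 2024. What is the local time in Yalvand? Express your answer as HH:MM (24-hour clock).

1 March 2024 is a Friday, so the first Sunday is March 3 and the second is March 10.
1 September 2024 is a Sunday, so the first Sunday is September 1.
At the standard offset (UTC−05:00), 07:00 UTC − 5h = 02:00 Yalvand standard time.
Daylight saving runs 10 March – 1 September; the standard-time date in Yalvand, 12 March 2024, is inside that window, so Yalvand is at UTC−04:00.
07:00 UTC − 4h = 03:00 local.

03:00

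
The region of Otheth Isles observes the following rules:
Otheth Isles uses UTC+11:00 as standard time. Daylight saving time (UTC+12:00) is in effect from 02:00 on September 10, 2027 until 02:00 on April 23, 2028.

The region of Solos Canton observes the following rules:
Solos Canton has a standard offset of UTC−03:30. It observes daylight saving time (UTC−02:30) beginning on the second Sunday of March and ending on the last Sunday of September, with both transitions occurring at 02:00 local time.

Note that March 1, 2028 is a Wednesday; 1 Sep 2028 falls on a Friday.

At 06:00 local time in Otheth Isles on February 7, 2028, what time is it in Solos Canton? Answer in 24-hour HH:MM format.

14:30

February 7, 2028 lies within the daylight-saving period (10 September 2027 – 23 April 2028), so Otheth Isles is on daylight time, UTC+12:00.
06:00 Otheth Isles − 12h = 18:00 UTC (rolling into the previous day, 6 February 2028).
1 March 2028 is a Wednesday, so the first Sunday is March 5 and the second is March 12.
1 September 2028 is a Friday, so Sundays fall on 3, 10, 17, 24; the last is September 24.
At the standard offset (UTC−03:30), 18:00 UTC − 3h30m = 14:30 Solos Canton standard time.
The standard-time date in Solos Canton, February 6, 2028, does not fall between 12 March and 24 September, so daylight saving is not in effect and Solos Canton is at UTC−03:30.
18:00 UTC − 3h30m = 14:30 Solos Canton.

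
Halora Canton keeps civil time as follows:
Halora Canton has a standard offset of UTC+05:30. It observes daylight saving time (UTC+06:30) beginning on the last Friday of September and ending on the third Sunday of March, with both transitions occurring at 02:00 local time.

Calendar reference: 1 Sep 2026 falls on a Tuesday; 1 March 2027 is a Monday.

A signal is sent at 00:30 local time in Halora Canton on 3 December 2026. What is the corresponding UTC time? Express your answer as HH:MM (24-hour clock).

1 September 2026 is a Tuesday, so Fridays fall on 4, 11, 18, 25; the last is September 25.
1 March 2027 is a Monday, so the first Sunday is March 7 and the third is March 21.
3 December 2026 falls between 25 September 2026 and 21 March 2027, so daylight saving is in effect and Halora Canton is at UTC+06:30.
00:30 local − 6h30m = 18:00 UTC (rolling into the previous day, 2 December 2026).

18:00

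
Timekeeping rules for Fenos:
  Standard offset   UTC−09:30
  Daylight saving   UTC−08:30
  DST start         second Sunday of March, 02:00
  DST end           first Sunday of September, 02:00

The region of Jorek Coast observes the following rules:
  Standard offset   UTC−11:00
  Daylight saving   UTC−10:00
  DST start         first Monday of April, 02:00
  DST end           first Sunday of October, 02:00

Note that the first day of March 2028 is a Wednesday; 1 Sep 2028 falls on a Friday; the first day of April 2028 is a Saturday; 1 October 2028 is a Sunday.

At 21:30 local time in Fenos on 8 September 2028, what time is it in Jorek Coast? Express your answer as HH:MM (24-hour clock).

1 March 2028 is a Wednesday, so the first Sunday is March 5 and the second is March 12.
1 September 2028 is a Friday, so the first Sunday is September 3.
Daylight saving runs 12 March – 3 September; 8 September 2028 is outside that window, so Fenos is on standard time at UTC−09:30.
21:30 Fenos + 9h30m = 07:00 UTC (rolling into the next day, 9 September 2028).
1 April 2028 is a Saturday, so the first Monday is April 3.
1 October 2028 is a Sunday, so the first Sunday is October 1.
At the standard offset (UTC−11:00), 07:00 UTC − 11h = 20:00 Jorek Coast standard time (rolling into the previous day, 8 September 2028).
Daylight saving runs 3 April – 1 October; the standard-time date in Jorek Coast, 8 September 2028, is inside that window, so Jorek Coast is at UTC−10:00.
07:00 UTC − 10h = 21:00 Jorek Coast (rolling into the previous day, 8 September 2028).

21:00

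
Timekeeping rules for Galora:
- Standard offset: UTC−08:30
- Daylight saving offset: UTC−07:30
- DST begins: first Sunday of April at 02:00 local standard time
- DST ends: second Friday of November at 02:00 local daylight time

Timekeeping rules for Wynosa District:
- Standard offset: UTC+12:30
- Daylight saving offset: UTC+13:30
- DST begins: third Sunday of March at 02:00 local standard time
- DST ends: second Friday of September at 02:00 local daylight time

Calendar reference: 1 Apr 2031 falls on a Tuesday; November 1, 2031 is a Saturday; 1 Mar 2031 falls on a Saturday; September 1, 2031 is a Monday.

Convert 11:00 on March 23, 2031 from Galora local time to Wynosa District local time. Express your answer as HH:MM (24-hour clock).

09:00

1 April 2031 is a Tuesday, so the first Sunday is April 6.
1 November 2031 is a Saturday, so the first Friday is November 7 and the second is November 14.
March 23, 2031 is outside the daylight-saving period (6 April – 14 November), so Galora is on standard time, UTC−08:30.
11:00 Galora + 8h30m = 19:30 UTC.
1 March 2031 is a Saturday, so the first Sunday is March 2 and the third is March 16.
1 September 2031 is a Monday, so the first Friday is September 5 and the second is September 12.
At the standard offset (UTC+12:30), 19:30 UTC + 12h30m = 08:00 Wynosa District standard time (rolling into the next day, 24 March 2031).
The standard-time date in Wynosa District, March 24, 2031, lies within the daylight-saving period (16 March – 12 September), so Wynosa District is on daylight time, UTC+13:30.
19:30 UTC + 13h30m = 09:00 Wynosa District (rolling into the next day, 24 March 2031).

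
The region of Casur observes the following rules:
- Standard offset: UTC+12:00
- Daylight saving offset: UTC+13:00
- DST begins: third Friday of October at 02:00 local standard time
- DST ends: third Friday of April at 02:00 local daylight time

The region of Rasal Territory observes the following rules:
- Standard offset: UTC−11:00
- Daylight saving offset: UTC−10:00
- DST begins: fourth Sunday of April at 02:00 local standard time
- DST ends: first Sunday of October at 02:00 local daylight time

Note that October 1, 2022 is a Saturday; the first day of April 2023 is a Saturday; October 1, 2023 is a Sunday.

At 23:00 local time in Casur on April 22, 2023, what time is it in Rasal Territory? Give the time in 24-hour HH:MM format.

1 October 2022 is a Saturday, so the first Friday is October 7 and the third is October 21.
1 April 2023 is a Saturday, so the first Friday is April 7 and the third is April 21.
April 22, 2023 does not fall between 21 October 2022 and 21 April 2023, so daylight saving is not in effect and Casur is at UTC+12:00.
23:00 Casur − 12h = 11:00 UTC.
1 April 2023 is a Saturday, so the first Sunday is April 2 and the fourth is April 23.
1 October 2023 is a Sunday, so the first Sunday is October 1.
At the standard offset (UTC−11:00), 11:00 UTC − 11h = 00:00 Rasal Territory standard time.
The standard-time date in Rasal Territory, April 22, 2023, does not fall between 23 April and 1 October, so daylight saving is not in effect and Rasal Territory is at UTC−11:00.
11:00 UTC − 11h = 00:00 Rasal Territory.

00:00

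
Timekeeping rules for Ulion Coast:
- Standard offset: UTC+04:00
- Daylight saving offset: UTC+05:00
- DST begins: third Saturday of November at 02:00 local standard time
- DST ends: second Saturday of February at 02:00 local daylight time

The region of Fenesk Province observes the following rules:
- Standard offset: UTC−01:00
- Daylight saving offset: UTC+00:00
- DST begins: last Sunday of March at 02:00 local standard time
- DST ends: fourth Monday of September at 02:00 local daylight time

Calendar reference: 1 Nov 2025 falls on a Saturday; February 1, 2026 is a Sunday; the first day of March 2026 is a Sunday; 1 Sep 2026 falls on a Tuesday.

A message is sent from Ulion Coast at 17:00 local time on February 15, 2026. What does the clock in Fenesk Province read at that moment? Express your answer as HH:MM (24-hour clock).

12:00

1 November 2025 is a Saturday, so the first Saturday is November 1 and the third is November 15.
1 February 2026 is a Sunday, so the first Saturday is February 7 and the second is February 14.
Daylight saving runs 15 November 2025 – 14 February 2026; February 15, 2026 is outside that window, so Ulion Coast is on standard time at UTC+04:00.
17:00 Ulion Coast − 4h = 13:00 UTC.
1 March 2026 is a Sunday, so Sundays fall on 1, 8, 15, 22, 29; the last is March 29.
1 September 2026 is a Tuesday, so the first Monday is September 7 and the fourth is September 28.
At the standard offset (UTC−01:00), 13:00 UTC − 1h = 12:00 Fenesk Province standard time.
Daylight saving runs 29 March – 28 September; the standard-time date in Fenesk Province, February 15, 2026, is outside that window, so Fenesk Province is on standard time at UTC−01:00.
13:00 UTC − 1h = 12:00 Fenesk Province.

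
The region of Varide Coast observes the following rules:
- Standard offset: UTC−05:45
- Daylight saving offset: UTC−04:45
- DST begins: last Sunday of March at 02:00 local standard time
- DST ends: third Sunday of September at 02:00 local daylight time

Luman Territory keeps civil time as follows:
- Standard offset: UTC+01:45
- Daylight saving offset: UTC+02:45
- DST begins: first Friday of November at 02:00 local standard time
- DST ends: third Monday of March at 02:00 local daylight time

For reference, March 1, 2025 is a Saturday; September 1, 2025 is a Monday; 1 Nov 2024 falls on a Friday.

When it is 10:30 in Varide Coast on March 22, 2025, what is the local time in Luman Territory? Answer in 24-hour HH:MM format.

18:00

1 March 2025 is a Saturday, so Sundays fall on 2, 9, 16, 23, 30; the last is March 30.
1 September 2025 is a Monday, so the first Sunday is September 7 and the third is September 21.
March 22, 2025 is outside the daylight-saving period (30 March – 21 September), so Varide Coast is on standard time, UTC−05:45.
10:30 Varide Coast + 5h45m = 16:15 UTC.
1 November 2024 is a Friday, so the first Friday is November 1.
1 March 2025 is a Saturday, so the first Monday is March 3 and the third is March 17.
At the standard offset (UTC+01:45), 16:15 UTC + 1h45m = 18:00 Luman Territory standard time.
The standard-time date in Luman Territory, March 22, 2025, is outside the daylight-saving period (1 November 2024 – 17 March 2025), so Luman Territory is on standard time, UTC+01:45.
16:15 UTC + 1h45m = 18:00 Luman Territory.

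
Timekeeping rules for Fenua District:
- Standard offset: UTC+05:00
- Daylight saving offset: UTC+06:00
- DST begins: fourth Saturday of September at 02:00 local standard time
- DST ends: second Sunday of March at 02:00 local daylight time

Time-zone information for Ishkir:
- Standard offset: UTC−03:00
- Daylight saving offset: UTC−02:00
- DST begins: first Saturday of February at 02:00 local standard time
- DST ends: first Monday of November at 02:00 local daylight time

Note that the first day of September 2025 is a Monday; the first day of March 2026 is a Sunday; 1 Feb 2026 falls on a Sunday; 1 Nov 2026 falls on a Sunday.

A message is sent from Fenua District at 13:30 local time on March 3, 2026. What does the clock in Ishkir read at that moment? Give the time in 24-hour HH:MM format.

05:30

1 September 2025 is a Monday, so the first Saturday is September 6 and the fourth is September 27.
1 March 2026 is a Sunday, so the first Sunday is March 1 and the second is March 8.
Daylight saving runs 27 September 2025 – 8 March 2026; March 3, 2026 is inside that window, so Fenua District is at UTC+06:00.
13:30 Fenua District − 6h = 07:30 UTC.
1 February 2026 is a Sunday, so the first Saturday is February 7.
1 November 2026 is a Sunday, so the first Monday is November 2.
At the standard offset (UTC−03:00), 07:30 UTC − 3h = 04:30 Ishkir standard time.
The standard-time date in Ishkir, March 3, 2026, falls between 7 February and 2 November, so daylight saving is in effect and Ishkir is at UTC−02:00.
07:30 UTC − 2h = 05:30 Ishkir.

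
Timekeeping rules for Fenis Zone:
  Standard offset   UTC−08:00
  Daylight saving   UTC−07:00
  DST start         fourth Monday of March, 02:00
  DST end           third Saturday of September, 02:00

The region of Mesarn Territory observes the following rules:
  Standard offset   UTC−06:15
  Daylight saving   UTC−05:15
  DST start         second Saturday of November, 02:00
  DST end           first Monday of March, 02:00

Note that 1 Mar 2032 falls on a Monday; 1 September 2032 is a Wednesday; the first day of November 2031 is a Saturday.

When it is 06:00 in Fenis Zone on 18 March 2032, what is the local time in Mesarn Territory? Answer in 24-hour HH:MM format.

07:45

1 March 2032 is a Monday, so the first Monday is March 1 and the fourth is March 22.
1 September 2032 is a Wednesday, so the first Saturday is September 4 and the third is September 18.
18 March 2032 does not fall between 22 March and 18 September, so daylight saving is not in effect and Fenis Zone is at UTC−08:00.
06:00 Fenis Zone + 8h = 14:00 UTC.
1 November 2031 is a Saturday, so the first Saturday is November 1 and the second is November 8.
1 March 2032 is a Monday, so the first Monday is March 1.
At the standard offset (UTC−06:15), 14:00 UTC − 6h15m = 07:45 Mesarn Territory standard time.
The standard-time date in Mesarn Territory, 18 March 2032, does not fall between 8 November 2031 and 1 March 2032, so daylight saving is not in effect and Mesarn Territory is at UTC−06:15.
14:00 UTC − 6h15m = 07:45 Mesarn Territory.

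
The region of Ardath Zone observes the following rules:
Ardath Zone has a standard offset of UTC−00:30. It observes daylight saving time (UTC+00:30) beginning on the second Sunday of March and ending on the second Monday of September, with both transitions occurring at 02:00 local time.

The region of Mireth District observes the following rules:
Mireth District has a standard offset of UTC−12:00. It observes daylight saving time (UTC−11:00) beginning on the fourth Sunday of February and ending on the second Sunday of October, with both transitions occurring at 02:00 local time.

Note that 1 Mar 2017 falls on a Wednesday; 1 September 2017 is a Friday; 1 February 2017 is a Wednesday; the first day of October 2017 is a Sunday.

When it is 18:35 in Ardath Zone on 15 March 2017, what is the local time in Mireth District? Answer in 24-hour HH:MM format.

1 March 2017 is a Wednesday, so the first Sunday is March 5 and the second is March 12.
1 September 2017 is a Friday, so the first Monday is September 4 and the second is September 11.
Daylight saving runs 12 March – 11 September; 15 March 2017 is inside that window, so Ardath Zone is at UTC+00:30.
18:35 Ardath Zone − 0h30m = 18:05 UTC.
1 February 2017 is a Wednesday, so the first Sunday is February 5 and the fourth is February 26.
1 October 2017 is a Sunday, so the first Sunday is October 1 and the second is October 8.
At the standard offset (UTC−12:00), 18:05 UTC − 12h = 06:05 Mireth District standard time.
The standard-time date in Mireth District, 15 March 2017, lies within the daylight-saving period (26 February – 8 October), so Mireth District is on daylight time, UTC−11:00.
18:05 UTC − 11h = 07:05 Mireth District.

07:05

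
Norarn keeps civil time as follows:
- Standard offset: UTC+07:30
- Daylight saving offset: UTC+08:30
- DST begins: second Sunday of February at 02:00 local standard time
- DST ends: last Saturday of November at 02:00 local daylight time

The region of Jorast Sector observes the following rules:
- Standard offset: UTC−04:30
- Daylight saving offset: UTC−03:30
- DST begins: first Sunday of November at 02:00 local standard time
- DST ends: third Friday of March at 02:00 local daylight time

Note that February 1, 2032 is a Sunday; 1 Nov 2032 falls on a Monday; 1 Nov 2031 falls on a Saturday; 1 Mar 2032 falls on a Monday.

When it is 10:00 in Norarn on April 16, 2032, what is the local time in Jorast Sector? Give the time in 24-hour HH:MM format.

1 February 2032 is a Sunday, so the first Sunday is February 1 and the second is February 8.
1 November 2032 is a Monday, so Saturdays fall on 6, 13, 20, 27; the last is November 27.
April 16, 2032 lies within the daylight-saving period (8 February – 27 November), so Norarn is on daylight time, UTC+08:30.
10:00 Norarn − 8h30m = 01:30 UTC.
1 November 2031 is a Saturday, so the first Sunday is November 2.
1 March 2032 is a Monday, so the first Friday is March 5 and the third is March 19.
At the standard offset (UTC−04:30), 01:30 UTC − 4h30m = 21:00 Jorast Sector standard time (rolling into the previous day, 15 April 2032).
Daylight saving runs 2 November 2031 – 19 March 2032; the standard-time date in Jorast Sector, April 15, 2032, is outside that window, so Jorast Sector is on standard time at UTC−04:30.
01:30 UTC − 4h30m = 21:00 Jorast Sector (rolling into the previous day, 15 April 2032).

21:00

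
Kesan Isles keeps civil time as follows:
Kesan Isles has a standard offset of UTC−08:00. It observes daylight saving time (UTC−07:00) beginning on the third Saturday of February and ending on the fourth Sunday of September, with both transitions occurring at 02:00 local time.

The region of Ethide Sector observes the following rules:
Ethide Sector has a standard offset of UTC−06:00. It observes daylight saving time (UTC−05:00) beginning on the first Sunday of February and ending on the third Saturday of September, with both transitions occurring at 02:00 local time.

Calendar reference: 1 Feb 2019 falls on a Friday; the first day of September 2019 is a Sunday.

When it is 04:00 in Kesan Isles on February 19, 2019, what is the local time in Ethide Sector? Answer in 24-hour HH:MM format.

06:00

1 February 2019 is a Friday, so the first Saturday is February 2 and the third is February 16.
1 September 2019 is a Sunday, so the first Sunday is September 1 and the fourth is September 22.
February 19, 2019 lies within the daylight-saving period (16 February – 22 September), so Kesan Isles is on daylight time, UTC−07:00.
04:00 Kesan Isles + 7h = 11:00 UTC.
1 February 2019 is a Friday, so the first Sunday is February 3.
1 September 2019 is a Sunday, so the first Saturday is September 7 and the third is September 21.
At the standard offset (UTC−06:00), 11:00 UTC − 6h = 05:00 Ethide Sector standard time.
The standard-time date in Ethide Sector, February 19, 2019, lies within the daylight-saving period (3 February – 21 September), so Ethide Sector is on daylight time, UTC−05:00.
11:00 UTC − 5h = 06:00 Ethide Sector.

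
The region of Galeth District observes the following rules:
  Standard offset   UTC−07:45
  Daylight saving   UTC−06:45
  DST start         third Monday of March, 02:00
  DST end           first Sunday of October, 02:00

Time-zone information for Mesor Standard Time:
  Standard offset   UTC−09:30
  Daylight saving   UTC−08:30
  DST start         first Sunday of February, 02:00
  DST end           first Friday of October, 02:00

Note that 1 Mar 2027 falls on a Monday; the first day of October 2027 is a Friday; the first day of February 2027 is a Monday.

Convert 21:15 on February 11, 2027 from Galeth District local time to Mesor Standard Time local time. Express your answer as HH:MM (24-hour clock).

1 March 2027 is a Monday, so the first Monday is March 1 and the third is March 15.
1 October 2027 is a Friday, so the first Sunday is October 3.
February 11, 2027 is outside the daylight-saving period (15 March – 3 October), so Galeth District is on standard time, UTC−07:45.
21:15 Galeth District + 7h45m = 05:00 UTC (rolling into the next day, 12 February 2027).
1 February 2027 is a Monday, so the first Sunday is February 7.
1 October 2027 is a Friday, so the first Friday is October 1.
At the standard offset (UTC−09:30), 05:00 UTC − 9h30m = 19:30 Mesor Standard Time standard time (rolling into the previous day, 11 February 2027).
Daylight saving runs 7 February – 1 October; the standard-time date in Mesor Standard Time, February 11, 2027, is inside that window, so Mesor Standard Time is at UTC−08:30.
05:00 UTC − 8h30m = 20:30 Mesor Standard Time (rolling into the previous day, 11 February 2027).

20:30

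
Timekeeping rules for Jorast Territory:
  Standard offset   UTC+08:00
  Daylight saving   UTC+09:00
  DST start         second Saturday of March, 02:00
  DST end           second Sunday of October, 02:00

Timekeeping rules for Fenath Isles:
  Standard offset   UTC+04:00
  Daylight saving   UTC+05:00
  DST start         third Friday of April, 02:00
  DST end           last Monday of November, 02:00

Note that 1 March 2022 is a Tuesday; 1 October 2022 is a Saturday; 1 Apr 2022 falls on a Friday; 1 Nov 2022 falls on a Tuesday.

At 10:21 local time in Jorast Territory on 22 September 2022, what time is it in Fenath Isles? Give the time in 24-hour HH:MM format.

1 March 2022 is a Tuesday, so the first Saturday is March 5 and the second is March 12.
1 October 2022 is a Saturday, so the first Sunday is October 2 and the second is October 9.
Daylight saving runs 12 March – 9 October; 22 September 2022 is inside that window, so Jorast Territory is at UTC+09:00.
10:21 Jorast Territory − 9h = 01:21 UTC.
1 April 2022 is a Friday, so the first Friday is April 1 and the third is April 15.
1 November 2022 is a Tuesday, so Mondays fall on 7, 14, 21, 28; the last is November 28.
At the standard offset (UTC+04:00), 01:21 UTC + 4h = 05:21 Fenath Isles standard time.
Daylight saving runs 15 April – 28 November; the standard-time date in Fenath Isles, 22 September 2022, is inside that window, so Fenath Isles is at UTC+05:00.
01:21 UTC + 5h = 06:21 Fenath Isles.

06:21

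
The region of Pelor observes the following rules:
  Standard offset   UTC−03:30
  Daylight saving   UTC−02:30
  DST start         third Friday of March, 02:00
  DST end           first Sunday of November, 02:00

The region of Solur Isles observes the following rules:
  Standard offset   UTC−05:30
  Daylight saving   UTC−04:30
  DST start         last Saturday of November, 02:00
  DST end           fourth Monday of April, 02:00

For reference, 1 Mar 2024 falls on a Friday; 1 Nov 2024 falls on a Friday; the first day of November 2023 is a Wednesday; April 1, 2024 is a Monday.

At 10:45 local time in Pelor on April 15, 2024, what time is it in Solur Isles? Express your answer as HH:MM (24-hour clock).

08:45

1 March 2024 is a Friday, so the first Friday is March 1 and the third is March 15.
1 November 2024 is a Friday, so the first Sunday is November 3.
April 15, 2024 lies within the daylight-saving period (15 March – 3 November), so Pelor is on daylight time, UTC−02:30.
10:45 Pelor + 2h30m = 13:15 UTC.
1 November 2023 is a Wednesday, so Saturdays fall on 4, 11, 18, 25; the last is November 25.
1 April 2024 is a Monday, so the first Monday is April 1 and the fourth is April 22.
At the standard offset (UTC−05:30), 13:15 UTC − 5h30m = 07:45 Solur Isles standard time.
The standard-time date in Solur Isles, April 15, 2024, falls between 25 November 2023 and 22 April 2024, so daylight saving is in effect and Solur Isles is at UTC−04:30.
13:15 UTC − 4h30m = 08:45 Solur Isles.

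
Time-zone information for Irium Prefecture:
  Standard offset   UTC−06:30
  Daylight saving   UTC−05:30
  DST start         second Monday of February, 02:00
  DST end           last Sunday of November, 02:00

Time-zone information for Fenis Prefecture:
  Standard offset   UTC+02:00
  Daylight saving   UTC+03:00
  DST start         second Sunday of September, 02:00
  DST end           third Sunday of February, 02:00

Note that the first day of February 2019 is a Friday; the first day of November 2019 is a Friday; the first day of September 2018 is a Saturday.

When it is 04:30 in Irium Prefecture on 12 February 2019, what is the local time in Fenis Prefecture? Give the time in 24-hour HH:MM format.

13:00

1 February 2019 is a Friday, so the first Monday is February 4 and the second is February 11.
1 November 2019 is a Friday, so Sundays fall on 3, 10, 17, 24; the last is November 24.
Daylight saving runs 11 February – 24 November; 12 February 2019 is inside that window, so Irium Prefecture is at UTC−05:30.
04:30 Irium Prefecture + 5h30m = 10:00 UTC.
1 September 2018 is a Saturday, so the first Sunday is September 2 and the second is September 9.
1 February 2019 is a Friday, so the first Sunday is February 3 and the third is February 17.
At the standard offset (UTC+02:00), 10:00 UTC + 2h = 12:00 Fenis Prefecture standard time.
The standard-time date in Fenis Prefecture, 12 February 2019, falls between 9 September 2018 and 17 February 2019, so daylight saving is in effect and Fenis Prefecture is at UTC+03:00.
10:00 UTC + 3h = 13:00 Fenis Prefecture.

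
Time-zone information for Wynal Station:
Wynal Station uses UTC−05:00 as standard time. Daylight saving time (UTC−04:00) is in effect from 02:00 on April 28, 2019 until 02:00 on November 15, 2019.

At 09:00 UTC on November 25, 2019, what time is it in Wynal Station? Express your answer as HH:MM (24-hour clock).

04:00

At the standard offset (UTC−05:00), 09:00 UTC − 5h = 04:00 Wynal Station standard time.
The standard-time date in Wynal Station, November 25, 2019, does not fall between 28 April and 15 November, so daylight saving is not in effect and Wynal Station is at UTC−05:00.
09:00 UTC − 5h = 04:00 local.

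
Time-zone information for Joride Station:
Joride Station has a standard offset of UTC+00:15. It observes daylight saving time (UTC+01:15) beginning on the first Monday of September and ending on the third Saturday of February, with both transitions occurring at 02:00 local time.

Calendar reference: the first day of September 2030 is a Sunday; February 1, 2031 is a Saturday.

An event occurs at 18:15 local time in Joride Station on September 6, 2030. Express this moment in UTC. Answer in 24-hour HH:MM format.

17:00

1 September 2030 is a Sunday, so the first Monday is September 2.
1 February 2031 is a Saturday, so the first Saturday is February 1 and the third is February 15.
September 6, 2030 falls between 2 September 2030 and 15 February 2031, so daylight saving is in effect and Joride Station is at UTC+01:15.
18:15 local − 1h15m = 17:00 UTC.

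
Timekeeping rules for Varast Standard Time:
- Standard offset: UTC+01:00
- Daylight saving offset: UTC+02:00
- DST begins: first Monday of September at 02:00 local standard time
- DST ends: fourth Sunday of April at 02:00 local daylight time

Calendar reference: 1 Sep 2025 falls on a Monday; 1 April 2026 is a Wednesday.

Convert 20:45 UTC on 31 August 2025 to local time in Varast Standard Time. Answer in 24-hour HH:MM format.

21:45

1 September 2025 is a Monday, so the first Monday is September 1.
1 April 2026 is a Wednesday, so the first Sunday is April 5 and the fourth is April 26.
At the standard offset (UTC+01:00), 20:45 UTC + 1h = 21:45 Varast Standard Time standard time.
The standard-time date in Varast Standard Time, 31 August 2025, does not fall between 1 September 2025 and 26 April 2026, so daylight saving is not in effect and Varast Standard Time is at UTC+01:00.
20:45 UTC + 1h = 21:45 local.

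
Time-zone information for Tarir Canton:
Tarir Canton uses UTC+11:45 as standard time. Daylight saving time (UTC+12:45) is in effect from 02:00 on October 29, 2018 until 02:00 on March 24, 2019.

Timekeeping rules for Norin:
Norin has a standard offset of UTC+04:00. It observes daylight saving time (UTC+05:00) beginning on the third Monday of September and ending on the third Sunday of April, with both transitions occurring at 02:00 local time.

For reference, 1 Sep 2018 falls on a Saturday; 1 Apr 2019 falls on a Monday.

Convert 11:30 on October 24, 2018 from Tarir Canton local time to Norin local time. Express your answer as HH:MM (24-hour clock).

October 24, 2018 does not fall between 29 October 2018 and 24 March 2019, so daylight saving is not in effect and Tarir Canton is at UTC+11:45.
11:30 Tarir Canton − 11h45m = 23:45 UTC (rolling into the previous day, 23 October 2018).
1 September 2018 is a Saturday, so the first Monday is September 3 and the third is September 17.
1 April 2019 is a Monday, so the first Sunday is April 7 and the third is April 21.
At the standard offset (UTC+04:00), 23:45 UTC + 4h = 03:45 Norin standard time (rolling into the next day, 24 October 2018).
The standard-time date in Norin, October 24, 2018, falls between 17 September 2018 and 21 April 2019, so daylight saving is in effect and Norin is at UTC+05:00.
23:45 UTC + 5h = 04:45 Norin (rolling into the next day, 24 October 2018).

04:45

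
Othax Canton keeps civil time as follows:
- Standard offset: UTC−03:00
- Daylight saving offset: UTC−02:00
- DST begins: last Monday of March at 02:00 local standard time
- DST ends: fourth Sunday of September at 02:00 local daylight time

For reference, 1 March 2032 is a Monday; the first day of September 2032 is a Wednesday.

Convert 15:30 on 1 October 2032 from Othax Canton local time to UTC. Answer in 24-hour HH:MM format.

18:30

1 March 2032 is a Monday, so Mondays fall on 1, 8, 15, 22, 29; the last is March 29.
1 September 2032 is a Wednesday, so the first Sunday is September 5 and the fourth is September 26.
Daylight saving runs 29 March – 26 September; 1 October 2032 is outside that window, so Othax Canton is on standard time at UTC−03:00.
15:30 local + 3h = 18:30 UTC.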